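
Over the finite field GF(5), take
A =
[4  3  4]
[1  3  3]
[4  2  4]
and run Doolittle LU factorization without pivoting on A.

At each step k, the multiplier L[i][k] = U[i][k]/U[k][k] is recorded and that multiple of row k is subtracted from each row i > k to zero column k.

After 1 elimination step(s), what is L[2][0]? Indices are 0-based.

Step 1: pivot at (0,0) is 4.
  row1 ← row1 − (4)·row0  ⇒  L[1][0]=4, U row1=(0, 1, 2)
  row2 ← row2 − (1)·row0  ⇒  L[2][0]=1, U row2=(0, 4, 0)

L[2][0] = 1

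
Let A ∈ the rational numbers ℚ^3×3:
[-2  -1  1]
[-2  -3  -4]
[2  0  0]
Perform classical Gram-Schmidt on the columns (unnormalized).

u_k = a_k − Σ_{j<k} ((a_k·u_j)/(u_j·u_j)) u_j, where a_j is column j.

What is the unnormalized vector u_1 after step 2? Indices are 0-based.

Step 1: u_0 = a_0 = (-2, -2, 2).
Step 2: u_1 = a_1 − (2/3)·u_0 = (1/3, -5/3, -4/3).

u_1 = (1/3, -5/3, -4/3)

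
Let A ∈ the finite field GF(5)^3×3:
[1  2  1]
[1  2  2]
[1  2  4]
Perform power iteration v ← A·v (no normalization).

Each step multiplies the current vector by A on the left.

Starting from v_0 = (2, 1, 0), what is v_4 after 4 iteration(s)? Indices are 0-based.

v_0 = (2, 1, 0).
v_1 = A·v_0 = (4, 4, 4).
v_2 = A·v_1 = (1, 0, 3).
v_3 = A·v_2 = (4, 2, 3).
v_4 = A·v_3 = (1, 4, 0).

v_4 = (1, 4, 0)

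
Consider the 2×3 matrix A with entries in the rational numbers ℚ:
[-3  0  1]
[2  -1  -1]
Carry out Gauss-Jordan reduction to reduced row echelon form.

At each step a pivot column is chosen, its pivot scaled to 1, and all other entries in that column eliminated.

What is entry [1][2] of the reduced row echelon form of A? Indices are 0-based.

M[1][2] = 1/3

step 1: normalize row 0 (÷-3) = (1, 0, -1/3)
  row 1: subtract 2×row0 = (0, -1, -1/3)
step 2: normalize row 1 (÷-1) = (0, 1, 1/3)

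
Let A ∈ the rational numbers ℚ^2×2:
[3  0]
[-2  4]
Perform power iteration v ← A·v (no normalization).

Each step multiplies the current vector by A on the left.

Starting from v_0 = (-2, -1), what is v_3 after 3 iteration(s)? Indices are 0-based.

v_3 = (-54, 84)

v_0 = (-2, -1).
v_1 = A·v_0 = (-6, 0).
v_2 = A·v_1 = (-18, 12).
v_3 = A·v_2 = (-54, 84).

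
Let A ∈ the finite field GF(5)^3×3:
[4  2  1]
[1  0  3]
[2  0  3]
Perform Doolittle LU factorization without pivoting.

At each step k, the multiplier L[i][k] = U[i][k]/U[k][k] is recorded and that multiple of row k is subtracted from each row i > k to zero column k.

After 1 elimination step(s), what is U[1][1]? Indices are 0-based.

U[1][1] = 2

Step 1: pivot at (0,0) is 4.
  row1 ← row1 − (4)·row0  ⇒  L[1][0]=4, U row1=(0, 2, 4)
  row2 ← row2 − (3)·row0  ⇒  L[2][0]=3, U row2=(0, 4, 0)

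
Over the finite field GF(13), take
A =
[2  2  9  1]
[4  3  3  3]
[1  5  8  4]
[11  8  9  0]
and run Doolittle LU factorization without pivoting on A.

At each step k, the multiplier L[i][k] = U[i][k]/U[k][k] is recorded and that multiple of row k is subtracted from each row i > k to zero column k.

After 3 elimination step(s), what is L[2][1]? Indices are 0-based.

L[2][1] = 9

k=0: U[0][0]=2
  eliminate (1,0): mult=2, new row 1: (0, 12, 11, 1); set L[1][0]=2
  eliminate (2,0): mult=7, new row 2: (0, 4, 10, 10); set L[2][0]=7
  eliminate (3,0): mult=12, new row 3: (0, 10, 5, 1); set L[3][0]=12
k=1: U[1][1]=12
  eliminate (2,1): mult=9, new row 2: (0, 0, 2, 1); set L[2][1]=9
  eliminate (3,1): mult=3, new row 3: (0, 0, 11, 11); set L[3][1]=3
k=2: U[2][2]=2
  eliminate (3,2): mult=12, new row 3: (0, 0, 0, 12); set L[3][2]=12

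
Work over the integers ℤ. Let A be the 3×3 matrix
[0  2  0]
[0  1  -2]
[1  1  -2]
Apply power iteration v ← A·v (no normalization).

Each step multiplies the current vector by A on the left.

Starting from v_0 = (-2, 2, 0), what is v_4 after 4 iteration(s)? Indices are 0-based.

v_4 = (-20, 2, 6)

v_0 = (-2, 2, 0).
v_1 = A·v_0 = (4, 2, 0).
v_2 = A·v_1 = (4, 2, 6).
v_3 = A·v_2 = (4, -10, -6).
v_4 = A·v_3 = (-20, 2, 6).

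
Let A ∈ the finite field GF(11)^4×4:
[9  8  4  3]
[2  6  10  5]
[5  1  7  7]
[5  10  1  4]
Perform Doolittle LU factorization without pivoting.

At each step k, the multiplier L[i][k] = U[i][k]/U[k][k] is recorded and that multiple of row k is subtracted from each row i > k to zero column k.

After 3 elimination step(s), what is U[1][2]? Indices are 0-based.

Step 1: pivot at (0,0) is 9.
  row1 ← row1 − (10)·row0  ⇒  L[1][0]=10, U row1=(0, 3, 3, 8)
  row2 ← row2 − (3)·row0  ⇒  L[2][0]=3, U row2=(0, 10, 6, 9)
  row3 ← row3 − (3)·row0  ⇒  L[3][0]=3, U row3=(0, 8, 0, 6)
Step 2: pivot at (1,1) is 3.
  row2 ← row2 − (7)·row1  ⇒  L[2][1]=7, U row2=(0, 0, 7, 8)
  row3 ← row3 − (10)·row1  ⇒  L[3][1]=10, U row3=(0, 0, 3, 3)
Step 3: pivot at (2,2) is 7.
  row3 ← row3 − (2)·row2  ⇒  L[3][2]=2, U row3=(0, 0, 0, 9)

U[1][2] = 3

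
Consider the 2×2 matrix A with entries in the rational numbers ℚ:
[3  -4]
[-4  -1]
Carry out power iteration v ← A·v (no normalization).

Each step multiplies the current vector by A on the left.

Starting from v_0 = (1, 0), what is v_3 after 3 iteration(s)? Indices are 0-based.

v_0 = (1, 0).
v_1 = A·v_0 = (3, -4).
v_2 = A·v_1 = (25, -8).
v_3 = A·v_2 = (107, -92).

v_3 = (107, -92)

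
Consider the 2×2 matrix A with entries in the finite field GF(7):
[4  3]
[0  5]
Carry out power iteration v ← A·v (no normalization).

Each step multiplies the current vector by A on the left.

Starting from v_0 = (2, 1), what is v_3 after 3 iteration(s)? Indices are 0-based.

v_3 = (3, 6)

v_0 = (2, 1).
v_1 = A·v_0 = (4, 5).
v_2 = A·v_1 = (3, 4).
v_3 = A·v_2 = (3, 6).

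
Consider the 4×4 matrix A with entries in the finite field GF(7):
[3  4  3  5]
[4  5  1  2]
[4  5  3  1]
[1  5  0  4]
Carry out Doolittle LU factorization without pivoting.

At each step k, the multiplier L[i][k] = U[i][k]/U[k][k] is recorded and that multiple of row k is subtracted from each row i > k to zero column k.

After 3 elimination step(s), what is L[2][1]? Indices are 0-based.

L[2][1] = 1

[col 0] pivot 3
  R1 -= 6*R0 → (0, 2, 4, 0)  (L[1][0] := 6)
  R2 -= 6*R0 → (0, 2, 6, 6)  (L[2][0] := 6)
  R3 -= 5*R0 → (0, 6, 6, 0)  (L[3][0] := 5)
[col 1] pivot 2
  R2 -= 1*R1 → (0, 0, 2, 6)  (L[2][1] := 1)
  R3 -= 3*R1 → (0, 0, 1, 0)  (L[3][1] := 3)
[col 2] pivot 2
  R3 -= 4*R2 → (0, 0, 0, 4)  (L[3][2] := 4)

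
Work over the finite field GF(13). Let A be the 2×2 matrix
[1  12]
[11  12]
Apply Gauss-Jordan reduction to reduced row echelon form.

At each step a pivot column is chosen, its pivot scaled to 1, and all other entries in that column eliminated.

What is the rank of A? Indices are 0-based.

pivot(0,0)=1: scale R0 → (1, 12)
  clear (1,0): R1 −= (11)R0 → (0, 10)
pivot(1,1)=10: scale R1 → (0, 1)
  clear (0,1): R0 −= (12)R1 → (1, 0)

rank = 2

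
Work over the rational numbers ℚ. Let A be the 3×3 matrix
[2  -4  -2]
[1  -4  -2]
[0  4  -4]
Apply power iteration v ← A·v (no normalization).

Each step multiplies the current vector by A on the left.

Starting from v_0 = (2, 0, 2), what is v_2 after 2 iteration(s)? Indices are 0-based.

v_2 = (24, 24, 24)

v_0 = (2, 0, 2).
v_1 = A·v_0 = (0, -2, -8).
v_2 = A·v_1 = (24, 24, 24).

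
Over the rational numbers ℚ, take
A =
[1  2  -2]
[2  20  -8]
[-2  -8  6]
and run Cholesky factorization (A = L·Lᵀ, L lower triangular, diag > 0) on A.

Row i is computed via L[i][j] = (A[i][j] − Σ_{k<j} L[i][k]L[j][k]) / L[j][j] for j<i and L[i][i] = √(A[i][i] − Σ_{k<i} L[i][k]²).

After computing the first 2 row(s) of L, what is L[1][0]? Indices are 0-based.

L[1][0] = 2

Step 1: L[0][0] = √(1) = 1.
  L[1][0] = (2) / L[0][0] = 2.
Step 2: L[1][1] = √(16) = 4.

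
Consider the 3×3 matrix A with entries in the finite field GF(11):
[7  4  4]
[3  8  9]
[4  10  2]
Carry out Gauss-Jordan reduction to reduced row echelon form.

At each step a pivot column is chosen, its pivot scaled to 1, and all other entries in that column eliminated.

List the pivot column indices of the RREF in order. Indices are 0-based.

pivot(0,0)=7: scale R0 → (1, 10, 10)
  clear (1,0): R1 −= (3)R0 → (0, 0, 1)
  clear (2,0): R2 −= (4)R0 → (0, 3, 6)
pivot(1,1): swap R1↔R2
pivot(1,1)=3: scale R1 → (0, 1, 2)
  clear (0,1): R0 −= (10)R1 → (1, 0, 1)
pivot(2,2)=1: scale R2 → (0, 0, 1)
  clear (0,2): R0 −= (1)R2 → (1, 0, 0)
  clear (1,2): R1 −= (2)R2 → (0, 1, 0)

pivot columns: 0, 1, 2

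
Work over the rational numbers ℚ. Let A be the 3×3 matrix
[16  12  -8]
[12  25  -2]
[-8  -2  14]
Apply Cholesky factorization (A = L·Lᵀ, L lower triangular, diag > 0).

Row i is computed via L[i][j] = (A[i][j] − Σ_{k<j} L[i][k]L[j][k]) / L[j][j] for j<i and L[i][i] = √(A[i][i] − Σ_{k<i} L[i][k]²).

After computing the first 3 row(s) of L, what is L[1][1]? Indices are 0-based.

L[1][1] = 4

Step 1: L[0][0] = √(16) = 4.
  L[1][0] = (12) / L[0][0] = 3.
Step 2: L[1][1] = √(16) = 4.
  L[2][0] = (-8) / L[0][0] = -2.
  L[2][1] = (4) / L[1][1] = 1.
Step 3: L[2][2] = √(9) = 3.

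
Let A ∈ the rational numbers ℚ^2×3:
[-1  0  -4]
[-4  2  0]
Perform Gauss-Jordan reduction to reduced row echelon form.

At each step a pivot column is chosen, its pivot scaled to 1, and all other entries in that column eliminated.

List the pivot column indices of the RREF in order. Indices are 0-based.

pivot columns: 0, 1

pivot(0,0)=-1: scale R0 → (1, 0, 4)
  clear (1,0): R1 −= (-4)R0 → (0, 2, 16)
pivot(1,1)=2: scale R1 → (0, 1, 8)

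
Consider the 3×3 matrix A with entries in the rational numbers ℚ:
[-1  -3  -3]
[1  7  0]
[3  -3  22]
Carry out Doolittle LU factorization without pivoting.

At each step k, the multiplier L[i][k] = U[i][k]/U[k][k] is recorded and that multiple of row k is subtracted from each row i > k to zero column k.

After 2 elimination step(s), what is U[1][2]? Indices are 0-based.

Step 1: pivot at (0,0) is -1.
  row1 ← row1 − (-1)·row0  ⇒  L[1][0]=-1, U row1=(0, 4, -3)
  row2 ← row2 − (-3)·row0  ⇒  L[2][0]=-3, U row2=(0, -12, 13)
Step 2: pivot at (1,1) is 4.
  row2 ← row2 − (-3)·row1  ⇒  L[2][1]=-3, U row2=(0, 0, 4)

U[1][2] = -3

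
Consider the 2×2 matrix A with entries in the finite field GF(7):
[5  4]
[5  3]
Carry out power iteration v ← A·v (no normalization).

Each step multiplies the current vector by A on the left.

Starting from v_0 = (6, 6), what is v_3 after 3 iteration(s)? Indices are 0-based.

v_3 = (4, 3)

v_0 = (6, 6).
v_1 = A·v_0 = (5, 6).
v_2 = A·v_1 = (0, 1).
v_3 = A·v_2 = (4, 3).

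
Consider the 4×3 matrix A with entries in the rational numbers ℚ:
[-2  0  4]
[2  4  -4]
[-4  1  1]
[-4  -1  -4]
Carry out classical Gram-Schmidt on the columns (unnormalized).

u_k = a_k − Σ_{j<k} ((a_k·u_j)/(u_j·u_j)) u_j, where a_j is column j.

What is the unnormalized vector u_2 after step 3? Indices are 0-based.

Step 1: u_0 = a_0 = (-2, 2, -4, -4).
Step 2: u_1 = a_1 − (1/5)·u_0 = (2/5, 18/5, 9/5, -1/5).
Step 3: u_2 = a_2 − (-1/10)·u_0 − (-51/82)·u_1 = (166/41, -64/41, 141/82, -371/82).

u_2 = (166/41, -64/41, 141/82, -371/82)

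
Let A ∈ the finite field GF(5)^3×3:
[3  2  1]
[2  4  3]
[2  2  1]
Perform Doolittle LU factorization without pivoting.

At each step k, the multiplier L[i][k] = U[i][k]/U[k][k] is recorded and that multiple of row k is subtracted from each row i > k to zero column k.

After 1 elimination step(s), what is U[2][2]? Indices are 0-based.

U[2][2] = 2

Step 1: pivot at (0,0) is 3.
  row1 ← row1 − (4)·row0  ⇒  L[1][0]=4, U row1=(0, 1, 4)
  row2 ← row2 − (4)·row0  ⇒  L[2][0]=4, U row2=(0, 4, 2)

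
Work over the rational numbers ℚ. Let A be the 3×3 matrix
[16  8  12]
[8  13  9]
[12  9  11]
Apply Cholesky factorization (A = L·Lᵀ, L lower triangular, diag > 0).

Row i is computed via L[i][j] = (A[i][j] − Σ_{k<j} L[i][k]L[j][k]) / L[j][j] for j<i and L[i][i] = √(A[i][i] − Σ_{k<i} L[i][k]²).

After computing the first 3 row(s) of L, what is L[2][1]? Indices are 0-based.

L[2][1] = 1

Step 1: L[0][0] = √(16) = 4.
  L[1][0] = (8) / L[0][0] = 2.
Step 2: L[1][1] = √(9) = 3.
  L[2][0] = (12) / L[0][0] = 3.
  L[2][1] = (3) / L[1][1] = 1.
Step 3: L[2][2] = √(1) = 1.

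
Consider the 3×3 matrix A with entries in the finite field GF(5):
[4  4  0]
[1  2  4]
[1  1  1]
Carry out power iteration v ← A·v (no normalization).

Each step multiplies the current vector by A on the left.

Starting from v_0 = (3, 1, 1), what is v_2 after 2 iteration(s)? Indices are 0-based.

v_2 = (0, 4, 0)

v_0 = (3, 1, 1).
v_1 = A·v_0 = (1, 4, 0).
v_2 = A·v_1 = (0, 4, 0).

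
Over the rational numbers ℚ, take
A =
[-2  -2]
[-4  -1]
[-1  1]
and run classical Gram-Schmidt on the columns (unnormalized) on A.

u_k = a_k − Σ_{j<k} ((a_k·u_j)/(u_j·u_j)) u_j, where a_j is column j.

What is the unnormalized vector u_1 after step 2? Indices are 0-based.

Step 1: u_0 = a_0 = (-2, -4, -1).
Step 2: u_1 = a_1 − (1/3)·u_0 = (-4/3, 1/3, 4/3).

u_1 = (-4/3, 1/3, 4/3)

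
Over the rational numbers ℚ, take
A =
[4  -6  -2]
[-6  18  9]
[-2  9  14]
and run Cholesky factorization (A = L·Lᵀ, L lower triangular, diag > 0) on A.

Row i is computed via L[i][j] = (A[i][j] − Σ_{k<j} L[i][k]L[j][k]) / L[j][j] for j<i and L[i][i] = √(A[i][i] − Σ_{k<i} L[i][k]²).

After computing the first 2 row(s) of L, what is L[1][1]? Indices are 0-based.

Step 1: L[0][0] = √(4) = 2.
  L[1][0] = (-6) / L[0][0] = -3.
Step 2: L[1][1] = √(9) = 3.

L[1][1] = 3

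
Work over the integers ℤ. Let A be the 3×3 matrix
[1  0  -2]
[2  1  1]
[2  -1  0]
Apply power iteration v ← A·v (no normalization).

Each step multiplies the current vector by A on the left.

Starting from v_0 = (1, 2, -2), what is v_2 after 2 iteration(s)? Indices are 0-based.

v_0 = (1, 2, -2).
v_1 = A·v_0 = (5, 2, 0).
v_2 = A·v_1 = (5, 12, 8).

v_2 = (5, 12, 8)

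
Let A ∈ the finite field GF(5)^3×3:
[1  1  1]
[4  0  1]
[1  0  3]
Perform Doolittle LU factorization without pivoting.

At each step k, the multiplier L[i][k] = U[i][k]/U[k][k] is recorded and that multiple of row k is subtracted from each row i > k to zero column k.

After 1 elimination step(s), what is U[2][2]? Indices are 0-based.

[col 0] pivot 1
  R1 -= 4*R0 → (0, 1, 2)  (L[1][0] := 4)
  R2 -= 1*R0 → (0, 4, 2)  (L[2][0] := 1)

U[2][2] = 2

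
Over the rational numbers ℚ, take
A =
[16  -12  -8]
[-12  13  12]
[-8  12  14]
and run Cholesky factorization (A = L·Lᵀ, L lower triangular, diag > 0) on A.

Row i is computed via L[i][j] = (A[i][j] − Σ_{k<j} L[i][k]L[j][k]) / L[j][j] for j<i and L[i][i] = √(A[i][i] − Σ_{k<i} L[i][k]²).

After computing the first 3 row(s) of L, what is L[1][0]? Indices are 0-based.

Step 1: L[0][0] = √(16) = 4.
  L[1][0] = (-12) / L[0][0] = -3.
Step 2: L[1][1] = √(4) = 2.
  L[2][0] = (-8) / L[0][0] = -2.
  L[2][1] = (6) / L[1][1] = 3.
Step 3: L[2][2] = √(1) = 1.

L[1][0] = -3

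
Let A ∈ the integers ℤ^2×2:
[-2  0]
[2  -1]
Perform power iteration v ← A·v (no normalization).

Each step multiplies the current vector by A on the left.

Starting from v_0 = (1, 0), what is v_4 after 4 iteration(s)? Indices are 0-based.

v_4 = (16, -30)

v_0 = (1, 0).
v_1 = A·v_0 = (-2, 2).
v_2 = A·v_1 = (4, -6).
v_3 = A·v_2 = (-8, 14).
v_4 = A·v_3 = (16, -30).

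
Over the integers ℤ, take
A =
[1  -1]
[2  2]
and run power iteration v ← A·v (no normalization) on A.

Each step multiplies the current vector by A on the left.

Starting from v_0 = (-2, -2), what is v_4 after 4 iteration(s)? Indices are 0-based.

v_0 = (-2, -2).
v_1 = A·v_0 = (0, -8).
v_2 = A·v_1 = (8, -16).
v_3 = A·v_2 = (24, -16).
v_4 = A·v_3 = (40, 16).

v_4 = (40, 16)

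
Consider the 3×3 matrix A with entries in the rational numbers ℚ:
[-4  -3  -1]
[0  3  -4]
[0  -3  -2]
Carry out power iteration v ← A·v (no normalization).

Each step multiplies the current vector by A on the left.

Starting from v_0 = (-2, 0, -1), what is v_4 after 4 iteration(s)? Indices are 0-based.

v_4 = (-1064, 148, -268)

v_0 = (-2, 0, -1).
v_1 = A·v_0 = (9, 4, 2).
v_2 = A·v_1 = (-50, 4, -16).
v_3 = A·v_2 = (204, 76, 20).
v_4 = A·v_3 = (-1064, 148, -268).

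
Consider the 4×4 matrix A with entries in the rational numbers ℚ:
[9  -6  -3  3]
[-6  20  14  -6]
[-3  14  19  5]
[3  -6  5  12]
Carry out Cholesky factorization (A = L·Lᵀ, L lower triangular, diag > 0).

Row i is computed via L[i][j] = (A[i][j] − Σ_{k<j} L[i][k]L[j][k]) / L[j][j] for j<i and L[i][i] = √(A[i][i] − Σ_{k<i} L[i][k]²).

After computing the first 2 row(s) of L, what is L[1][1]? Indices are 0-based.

Step 1: L[0][0] = √(9) = 3.
  L[1][0] = (-6) / L[0][0] = -2.
Step 2: L[1][1] = √(16) = 4.

L[1][1] = 4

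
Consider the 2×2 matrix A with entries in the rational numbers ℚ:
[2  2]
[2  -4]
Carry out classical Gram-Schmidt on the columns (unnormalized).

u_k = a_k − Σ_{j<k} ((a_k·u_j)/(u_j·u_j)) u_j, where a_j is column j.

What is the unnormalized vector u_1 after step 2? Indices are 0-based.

u_1 = (3, -3)

Step 1: u_0 = a_0 = (2, 2).
Step 2: u_1 = a_1 − (-1/2)·u_0 = (3, -3).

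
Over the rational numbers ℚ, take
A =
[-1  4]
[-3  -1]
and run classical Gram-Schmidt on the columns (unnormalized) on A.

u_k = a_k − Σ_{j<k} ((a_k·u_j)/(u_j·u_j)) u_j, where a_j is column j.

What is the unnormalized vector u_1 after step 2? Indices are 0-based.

u_1 = (39/10, -13/10)

Step 1: u_0 = a_0 = (-1, -3).
Step 2: u_1 = a_1 − (-1/10)·u_0 = (39/10, -13/10).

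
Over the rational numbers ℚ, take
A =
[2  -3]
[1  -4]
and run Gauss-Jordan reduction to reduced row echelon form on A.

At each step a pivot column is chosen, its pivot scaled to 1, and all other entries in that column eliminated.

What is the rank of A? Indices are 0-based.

rank = 2

[1] R0 /= 2  ⇒  (1, -3/2)
     R1 -= 1·R0  ⇒  (0, -5/2)
[2] R1 /= -5/2  ⇒  (0, 1)
     R0 -= -3/2·R1  ⇒  (1, 0)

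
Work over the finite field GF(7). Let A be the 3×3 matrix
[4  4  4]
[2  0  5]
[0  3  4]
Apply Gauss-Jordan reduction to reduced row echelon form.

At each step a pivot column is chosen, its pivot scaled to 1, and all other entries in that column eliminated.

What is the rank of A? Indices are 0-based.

step 1: normalize row 0 (÷4) = (1, 1, 1)
  row 1: subtract 2×row0 = (0, 5, 3)
step 2: normalize row 1 (÷5) = (0, 1, 2)
  row 0: subtract 1×row1 = (1, 0, 6)
  row 2: subtract 3×row1 = (0, 0, 5)
step 3: normalize row 2 (÷5) = (0, 0, 1)
  row 0: subtract 6×row2 = (1, 0, 0)
  row 1: subtract 2×row2 = (0, 1, 0)

rank = 3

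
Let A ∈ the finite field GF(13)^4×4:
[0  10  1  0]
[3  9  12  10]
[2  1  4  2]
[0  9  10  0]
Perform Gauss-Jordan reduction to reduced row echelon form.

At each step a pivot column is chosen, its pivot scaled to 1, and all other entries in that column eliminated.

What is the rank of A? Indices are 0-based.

step 1: exchange rows 0,1
step 1: normalize row 0 (÷3) = (1, 3, 4, 12)
  row 2: subtract 2×row0 = (0, 8, 9, 4)
step 2: normalize row 1 (÷10) = (0, 1, 4, 0)
  row 0: subtract 3×row1 = (1, 0, 5, 12)
  row 2: subtract 8×row1 = (0, 0, 3, 4)
  row 3: subtract 9×row1 = (0, 0, 0, 0)
step 3: normalize row 2 (÷3) = (0, 0, 1, 10)
  row 0: subtract 5×row2 = (1, 0, 0, 1)
  row 1: subtract 4×row2 = (0, 1, 0, 12)
skip col 3 (zero from row 3)

rank = 3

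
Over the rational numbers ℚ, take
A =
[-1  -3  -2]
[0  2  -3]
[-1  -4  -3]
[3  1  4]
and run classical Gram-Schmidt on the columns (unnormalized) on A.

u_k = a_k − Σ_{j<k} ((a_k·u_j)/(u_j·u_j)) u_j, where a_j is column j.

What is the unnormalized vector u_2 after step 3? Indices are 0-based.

Step 1: u_0 = a_0 = (-1, 0, -1, 3).
Step 2: u_1 = a_1 − (10/11)·u_0 = (-23/11, 2, -34/11, -19/11).
Step 3: u_2 = a_2 − (17/11)·u_0 − (3/115)·u_1 = (-2/5, -351/115, -158/115, -68/115).

u_2 = (-2/5, -351/115, -158/115, -68/115)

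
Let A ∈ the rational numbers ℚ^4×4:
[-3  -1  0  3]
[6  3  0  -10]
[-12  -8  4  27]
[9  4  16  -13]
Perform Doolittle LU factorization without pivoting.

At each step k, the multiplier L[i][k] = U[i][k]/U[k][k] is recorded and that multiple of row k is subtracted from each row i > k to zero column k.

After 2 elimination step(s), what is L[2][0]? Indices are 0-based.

L[2][0] = 4

Step 1: pivot at (0,0) is -3.
  row1 ← row1 − (-2)·row0  ⇒  L[1][0]=-2, U row1=(0, 1, 0, -4)
  row2 ← row2 − (4)·row0  ⇒  L[2][0]=4, U row2=(0, -4, 4, 15)
  row3 ← row3 − (-3)·row0  ⇒  L[3][0]=-3, U row3=(0, 1, 16, -4)
Step 2: pivot at (1,1) is 1.
  row2 ← row2 − (-4)·row1  ⇒  L[2][1]=-4, U row2=(0, 0, 4, -1)
  row3 ← row3 − (1)·row1  ⇒  L[3][1]=1, U row3=(0, 0, 16, 0)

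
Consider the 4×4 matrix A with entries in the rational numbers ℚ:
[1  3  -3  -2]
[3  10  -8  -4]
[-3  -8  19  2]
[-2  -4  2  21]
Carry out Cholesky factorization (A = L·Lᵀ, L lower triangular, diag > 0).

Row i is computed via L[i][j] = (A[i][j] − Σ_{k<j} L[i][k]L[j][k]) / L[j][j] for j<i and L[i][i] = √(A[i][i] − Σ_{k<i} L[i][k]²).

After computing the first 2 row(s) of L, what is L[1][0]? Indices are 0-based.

L[1][0] = 3

Step 1: L[0][0] = √(1) = 1.
  L[1][0] = (3) / L[0][0] = 3.
Step 2: L[1][1] = √(1) = 1.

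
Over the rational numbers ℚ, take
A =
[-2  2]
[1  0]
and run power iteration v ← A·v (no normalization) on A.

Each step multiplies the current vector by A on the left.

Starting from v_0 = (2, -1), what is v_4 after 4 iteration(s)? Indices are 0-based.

v_4 = (120, -44)

v_0 = (2, -1).
v_1 = A·v_0 = (-6, 2).
v_2 = A·v_1 = (16, -6).
v_3 = A·v_2 = (-44, 16).
v_4 = A·v_3 = (120, -44).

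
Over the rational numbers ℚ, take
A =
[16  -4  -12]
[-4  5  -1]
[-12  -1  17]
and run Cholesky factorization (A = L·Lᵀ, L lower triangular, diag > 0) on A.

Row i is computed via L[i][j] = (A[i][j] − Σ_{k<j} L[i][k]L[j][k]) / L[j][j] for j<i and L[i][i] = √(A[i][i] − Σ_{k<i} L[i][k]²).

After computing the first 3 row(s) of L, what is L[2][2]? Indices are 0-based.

Step 1: L[0][0] = √(16) = 4.
  L[1][0] = (-4) / L[0][0] = -1.
Step 2: L[1][1] = √(4) = 2.
  L[2][0] = (-12) / L[0][0] = -3.
  L[2][1] = (-4) / L[1][1] = -2.
Step 3: L[2][2] = √(4) = 2.

L[2][2] = 2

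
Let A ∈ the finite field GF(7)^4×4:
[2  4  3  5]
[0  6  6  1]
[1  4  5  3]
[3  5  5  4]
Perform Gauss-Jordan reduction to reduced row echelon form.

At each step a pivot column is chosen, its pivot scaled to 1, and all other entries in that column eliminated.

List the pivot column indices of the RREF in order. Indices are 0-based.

pivot columns: 0, 1, 2

[1] R0 /= 2  ⇒  (1, 2, 5, 6)
     R2 -= 1·R0  ⇒  (0, 2, 0, 4)
     R3 -= 3·R0  ⇒  (0, 6, 4, 0)
[2] R1 /= 6  ⇒  (0, 1, 1, 6)
     R0 -= 2·R1  ⇒  (1, 0, 3, 1)
     R2 -= 2·R1  ⇒  (0, 0, 5, 6)
     R3 -= 6·R1  ⇒  (0, 0, 5, 6)
[3] R2 /= 5  ⇒  (0, 0, 1, 4)
     R0 -= 3·R2  ⇒  (1, 0, 0, 3)
     R1 -= 1·R2  ⇒  (0, 1, 0, 2)
     R3 -= 5·R2  ⇒  (0, 0, 0, 0)
column 3 empty below row 3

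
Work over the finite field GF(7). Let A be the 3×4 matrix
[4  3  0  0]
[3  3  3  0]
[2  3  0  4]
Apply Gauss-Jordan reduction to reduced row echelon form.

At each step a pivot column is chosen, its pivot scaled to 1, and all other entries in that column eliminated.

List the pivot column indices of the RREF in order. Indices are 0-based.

pivot columns: 0, 1, 2

[1] R0 /= 4  ⇒  (1, 6, 0, 0)
     R1 -= 3·R0  ⇒  (0, 6, 3, 0)
     R2 -= 2·R0  ⇒  (0, 5, 0, 4)
[2] R1 /= 6  ⇒  (0, 1, 4, 0)
     R0 -= 6·R1  ⇒  (1, 0, 4, 0)
     R2 -= 5·R1  ⇒  (0, 0, 1, 4)
[3] R2 /= 1  ⇒  (0, 0, 1, 4)
     R0 -= 4·R2  ⇒  (1, 0, 0, 5)
     R1 -= 4·R2  ⇒  (0, 1, 0, 5)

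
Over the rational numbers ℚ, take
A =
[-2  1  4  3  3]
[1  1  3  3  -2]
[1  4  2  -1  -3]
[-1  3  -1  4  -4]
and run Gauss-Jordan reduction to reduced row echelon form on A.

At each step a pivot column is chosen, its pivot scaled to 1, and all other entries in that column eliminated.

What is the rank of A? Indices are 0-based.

rank = 4

pivot(0,0)=-2: scale R0 → (1, -1/2, -2, -3/2, -3/2)
  clear (1,0): R1 −= (1)R0 → (0, 3/2, 5, 9/2, -1/2)
  clear (2,0): R2 −= (1)R0 → (0, 9/2, 4, 1/2, -3/2)
  clear (3,0): R3 −= (-1)R0 → (0, 5/2, -3, 5/2, -11/2)
pivot(1,1)=3/2: scale R1 → (0, 1, 10/3, 3, -1/3)
  clear (0,1): R0 −= (-1/2)R1 → (1, 0, -1/3, 0, -5/3)
  clear (2,1): R2 −= (9/2)R1 → (0, 0, -11, -13, 0)
  clear (3,1): R3 −= (5/2)R1 → (0, 0, -34/3, -5, -14/3)
pivot(2,2)=-11: scale R2 → (0, 0, 1, 13/11, 0)
  clear (0,2): R0 −= (-1/3)R2 → (1, 0, 0, 13/33, -5/3)
  clear (1,2): R1 −= (10/3)R2 → (0, 1, 0, -31/33, -1/3)
  clear (3,2): R3 −= (-34/3)R2 → (0, 0, 0, 277/33, -14/3)
pivot(3,3)=277/33: scale R3 → (0, 0, 0, 1, -154/277)
  clear (0,3): R0 −= (13/33)R3 → (1, 0, 0, 0, -401/277)
  clear (1,3): R1 −= (-31/33)R3 → (0, 1, 0, 0, -237/277)
  clear (2,3): R2 −= (13/11)R3 → (0, 0, 1, 0, 182/277)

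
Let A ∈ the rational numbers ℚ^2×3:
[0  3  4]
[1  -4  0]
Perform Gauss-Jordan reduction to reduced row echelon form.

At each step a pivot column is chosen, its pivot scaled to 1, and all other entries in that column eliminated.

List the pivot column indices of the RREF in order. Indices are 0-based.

pivot columns: 0, 1

[1] R0 <-> R1
[1] R0 /= 1  ⇒  (1, -4, 0)
[2] R1 /= 3  ⇒  (0, 1, 4/3)
     R0 -= -4·R1  ⇒  (1, 0, 16/3)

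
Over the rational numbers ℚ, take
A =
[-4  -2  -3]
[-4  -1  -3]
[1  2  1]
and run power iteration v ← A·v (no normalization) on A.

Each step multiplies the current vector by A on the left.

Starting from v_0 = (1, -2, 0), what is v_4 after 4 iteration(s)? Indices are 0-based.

v_0 = (1, -2, 0).
v_1 = A·v_0 = (0, -2, -3).
v_2 = A·v_1 = (13, 11, -7).
v_3 = A·v_2 = (-53, -42, 28).
v_4 = A·v_3 = (212, 170, -109).

v_4 = (212, 170, -109)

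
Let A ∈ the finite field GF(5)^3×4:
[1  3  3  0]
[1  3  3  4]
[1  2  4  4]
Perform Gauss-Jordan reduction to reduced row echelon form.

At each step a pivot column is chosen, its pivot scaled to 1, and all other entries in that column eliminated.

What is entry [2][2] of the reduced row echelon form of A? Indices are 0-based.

M[2][2] = 0

step 1: normalize row 0 (÷1) = (1, 3, 3, 0)
  row 1: subtract 1×row0 = (0, 0, 0, 4)
  row 2: subtract 1×row0 = (0, 4, 1, 4)
step 2: exchange rows 1,2
step 2: normalize row 1 (÷4) = (0, 1, 4, 1)
  row 0: subtract 3×row1 = (1, 0, 1, 2)
skip col 2 (zero from row 2)
step 3: normalize row 2 (÷4) = (0, 0, 0, 1)
  row 0: subtract 2×row2 = (1, 0, 1, 0)
  row 1: subtract 1×row2 = (0, 1, 4, 0)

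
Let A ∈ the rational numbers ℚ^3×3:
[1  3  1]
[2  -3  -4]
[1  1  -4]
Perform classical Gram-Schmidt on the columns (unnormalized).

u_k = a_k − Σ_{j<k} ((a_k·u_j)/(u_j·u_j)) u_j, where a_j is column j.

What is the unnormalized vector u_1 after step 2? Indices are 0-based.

u_1 = (10/3, -7/3, 4/3)

Step 1: u_0 = a_0 = (1, 2, 1).
Step 2: u_1 = a_1 − (-1/3)·u_0 = (10/3, -7/3, 4/3).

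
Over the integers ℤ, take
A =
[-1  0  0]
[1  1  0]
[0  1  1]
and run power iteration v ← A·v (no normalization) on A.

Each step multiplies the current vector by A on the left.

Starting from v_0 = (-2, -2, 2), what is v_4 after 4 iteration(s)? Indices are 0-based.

v_0 = (-2, -2, 2).
v_1 = A·v_0 = (2, -4, 0).
v_2 = A·v_1 = (-2, -2, -4).
v_3 = A·v_2 = (2, -4, -6).
v_4 = A·v_3 = (-2, -2, -10).

v_4 = (-2, -2, -10)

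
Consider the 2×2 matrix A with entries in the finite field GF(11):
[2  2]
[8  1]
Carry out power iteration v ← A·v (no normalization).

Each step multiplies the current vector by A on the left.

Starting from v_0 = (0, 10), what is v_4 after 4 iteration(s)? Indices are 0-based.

v_4 = (9, 7)

v_0 = (0, 10).
v_1 = A·v_0 = (9, 10).
v_2 = A·v_1 = (5, 5).
v_3 = A·v_2 = (9, 1).
v_4 = A·v_3 = (9, 7).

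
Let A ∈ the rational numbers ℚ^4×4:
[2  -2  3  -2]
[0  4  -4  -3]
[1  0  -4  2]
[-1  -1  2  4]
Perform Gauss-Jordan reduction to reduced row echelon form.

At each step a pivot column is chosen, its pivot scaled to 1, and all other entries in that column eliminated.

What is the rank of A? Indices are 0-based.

[1] R0 /= 2  ⇒  (1, -1, 3/2, -1)
     R2 -= 1·R0  ⇒  (0, 1, -11/2, 3)
     R3 -= -1·R0  ⇒  (0, -2, 7/2, 3)
[2] R1 /= 4  ⇒  (0, 1, -1, -3/4)
     R0 -= -1·R1  ⇒  (1, 0, 1/2, -7/4)
     R2 -= 1·R1  ⇒  (0, 0, -9/2, 15/4)
     R3 -= -2·R1  ⇒  (0, 0, 3/2, 3/2)
[3] R2 /= -9/2  ⇒  (0, 0, 1, -5/6)
     R0 -= 1/2·R2  ⇒  (1, 0, 0, -4/3)
     R1 -= -1·R2  ⇒  (0, 1, 0, -19/12)
     R3 -= 3/2·R2  ⇒  (0, 0, 0, 11/4)
[4] R3 /= 11/4  ⇒  (0, 0, 0, 1)
     R0 -= -4/3·R3  ⇒  (1, 0, 0, 0)
     R1 -= -19/12·R3  ⇒  (0, 1, 0, 0)
     R2 -= -5/6·R3  ⇒  (0, 0, 1, 0)

rank = 4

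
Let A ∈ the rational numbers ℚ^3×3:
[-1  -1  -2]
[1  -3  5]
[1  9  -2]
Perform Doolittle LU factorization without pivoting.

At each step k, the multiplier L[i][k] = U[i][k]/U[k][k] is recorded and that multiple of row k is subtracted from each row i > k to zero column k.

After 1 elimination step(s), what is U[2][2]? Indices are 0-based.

U[2][2] = -4

[col 0] pivot -1
  R1 -= -1*R0 → (0, -4, 3)  (L[1][0] := -1)
  R2 -= -1*R0 → (0, 8, -4)  (L[2][0] := -1)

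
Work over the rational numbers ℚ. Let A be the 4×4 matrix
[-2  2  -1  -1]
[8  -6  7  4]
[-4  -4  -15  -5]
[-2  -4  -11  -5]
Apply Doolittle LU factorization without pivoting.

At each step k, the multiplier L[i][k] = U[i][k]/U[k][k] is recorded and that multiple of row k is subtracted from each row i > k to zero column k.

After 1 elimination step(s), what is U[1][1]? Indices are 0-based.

Step 1: pivot at (0,0) is -2.
  row1 ← row1 − (-4)·row0  ⇒  L[1][0]=-4, U row1=(0, 2, 3, 0)
  row2 ← row2 − (2)·row0  ⇒  L[2][0]=2, U row2=(0, -8, -13, -3)
  row3 ← row3 − (1)·row0  ⇒  L[3][0]=1, U row3=(0, -6, -10, -4)

U[1][1] = 2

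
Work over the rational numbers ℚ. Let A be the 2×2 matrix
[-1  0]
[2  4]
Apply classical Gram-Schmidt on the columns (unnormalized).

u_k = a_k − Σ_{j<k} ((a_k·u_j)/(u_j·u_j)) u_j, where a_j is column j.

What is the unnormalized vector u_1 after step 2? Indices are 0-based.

Step 1: u_0 = a_0 = (-1, 2).
Step 2: u_1 = a_1 − (8/5)·u_0 = (8/5, 4/5).

u_1 = (8/5, 4/5)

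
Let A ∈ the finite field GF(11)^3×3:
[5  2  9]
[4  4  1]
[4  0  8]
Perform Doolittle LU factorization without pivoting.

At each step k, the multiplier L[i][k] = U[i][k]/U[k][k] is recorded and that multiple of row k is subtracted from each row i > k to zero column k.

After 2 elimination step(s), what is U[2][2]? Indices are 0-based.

U[2][2] = 4

Step 1: pivot at (0,0) is 5.
  row1 ← row1 − (3)·row0  ⇒  L[1][0]=3, U row1=(0, 9, 7)
  row2 ← row2 − (3)·row0  ⇒  L[2][0]=3, U row2=(0, 5, 3)
Step 2: pivot at (1,1) is 9.
  row2 ← row2 − (3)·row1  ⇒  L[2][1]=3, U row2=(0, 0, 4)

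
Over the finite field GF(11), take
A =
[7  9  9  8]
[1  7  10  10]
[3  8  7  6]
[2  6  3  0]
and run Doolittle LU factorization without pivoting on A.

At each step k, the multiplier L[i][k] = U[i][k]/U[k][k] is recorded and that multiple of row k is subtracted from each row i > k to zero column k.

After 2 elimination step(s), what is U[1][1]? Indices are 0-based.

[col 0] pivot 7
  R1 -= 8*R0 → (0, 1, 4, 1)  (L[1][0] := 8)
  R2 -= 2*R0 → (0, 1, 0, 1)  (L[2][0] := 2)
  R3 -= 5*R0 → (0, 5, 2, 4)  (L[3][0] := 5)
[col 1] pivot 1
  R2 -= 1*R1 → (0, 0, 7, 0)  (L[2][1] := 1)
  R3 -= 5*R1 → (0, 0, 4, 10)  (L[3][1] := 5)

U[1][1] = 1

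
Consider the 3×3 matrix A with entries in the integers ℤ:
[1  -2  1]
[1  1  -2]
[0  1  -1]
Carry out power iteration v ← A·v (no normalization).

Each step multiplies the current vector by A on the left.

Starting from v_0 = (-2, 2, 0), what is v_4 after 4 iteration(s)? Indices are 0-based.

v_0 = (-2, 2, 0).
v_1 = A·v_0 = (-6, 0, 2).
v_2 = A·v_1 = (-4, -10, -2).
v_3 = A·v_2 = (14, -10, -8).
v_4 = A·v_3 = (26, 20, -2).

v_4 = (26, 20, -2)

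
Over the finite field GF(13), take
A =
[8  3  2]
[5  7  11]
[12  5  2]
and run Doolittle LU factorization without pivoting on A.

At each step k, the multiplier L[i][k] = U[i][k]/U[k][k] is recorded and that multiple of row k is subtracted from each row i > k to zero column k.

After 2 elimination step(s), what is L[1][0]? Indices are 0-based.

Step 1: pivot at (0,0) is 8.
  row1 ← row1 − (12)·row0  ⇒  L[1][0]=12, U row1=(0, 10, 0)
  row2 ← row2 − (8)·row0  ⇒  L[2][0]=8, U row2=(0, 7, 12)
Step 2: pivot at (1,1) is 10.
  row2 ← row2 − (2)·row1  ⇒  L[2][1]=2, U row2=(0, 0, 12)

L[1][0] = 12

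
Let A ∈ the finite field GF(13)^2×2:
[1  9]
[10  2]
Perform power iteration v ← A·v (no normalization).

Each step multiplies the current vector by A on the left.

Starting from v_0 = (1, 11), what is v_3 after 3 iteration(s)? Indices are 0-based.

v_0 = (1, 11).
v_1 = A·v_0 = (9, 6).
v_2 = A·v_1 = (11, 11).
v_3 = A·v_2 = (6, 2).

v_3 = (6, 2)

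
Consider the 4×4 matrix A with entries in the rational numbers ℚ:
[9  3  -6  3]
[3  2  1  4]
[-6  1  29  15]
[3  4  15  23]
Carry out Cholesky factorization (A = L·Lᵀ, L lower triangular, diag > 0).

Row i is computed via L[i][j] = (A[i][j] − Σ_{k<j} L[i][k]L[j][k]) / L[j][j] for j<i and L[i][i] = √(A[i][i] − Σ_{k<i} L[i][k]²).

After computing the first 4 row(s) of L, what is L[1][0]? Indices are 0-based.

Step 1: L[0][0] = √(9) = 3.
  L[1][0] = (3) / L[0][0] = 1.
Step 2: L[1][1] = √(1) = 1.
  L[2][0] = (-6) / L[0][0] = -2.
  L[2][1] = (3) / L[1][1] = 3.
Step 3: L[2][2] = √(16) = 4.
  L[3][0] = (3) / L[0][0] = 1.
  L[3][1] = (3) / L[1][1] = 3.
  L[3][2] = (8) / L[2][2] = 2.
Step 4: L[3][3] = √(9) = 3.

L[1][0] = 1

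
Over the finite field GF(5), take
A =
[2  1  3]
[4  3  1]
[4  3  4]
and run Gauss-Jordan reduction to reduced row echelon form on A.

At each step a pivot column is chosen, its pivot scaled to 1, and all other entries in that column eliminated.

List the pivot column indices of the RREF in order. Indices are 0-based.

step 1: normalize row 0 (÷2) = (1, 3, 4)
  row 1: subtract 4×row0 = (0, 1, 0)
  row 2: subtract 4×row0 = (0, 1, 3)
step 2: normalize row 1 (÷1) = (0, 1, 0)
  row 0: subtract 3×row1 = (1, 0, 4)
  row 2: subtract 1×row1 = (0, 0, 3)
step 3: normalize row 2 (÷3) = (0, 0, 1)
  row 0: subtract 4×row2 = (1, 0, 0)

pivot columns: 0, 1, 2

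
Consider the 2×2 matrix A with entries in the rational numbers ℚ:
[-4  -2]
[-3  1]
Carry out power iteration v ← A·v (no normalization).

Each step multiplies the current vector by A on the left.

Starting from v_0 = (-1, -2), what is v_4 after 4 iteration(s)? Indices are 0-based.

v_0 = (-1, -2).
v_1 = A·v_0 = (8, 1).
v_2 = A·v_1 = (-34, -23).
v_3 = A·v_2 = (182, 79).
v_4 = A·v_3 = (-886, -467).

v_4 = (-886, -467)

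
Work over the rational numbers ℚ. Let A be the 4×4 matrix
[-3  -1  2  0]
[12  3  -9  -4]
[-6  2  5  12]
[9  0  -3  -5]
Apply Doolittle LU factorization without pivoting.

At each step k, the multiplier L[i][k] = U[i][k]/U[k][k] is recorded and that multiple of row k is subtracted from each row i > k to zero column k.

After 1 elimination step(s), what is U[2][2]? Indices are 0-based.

U[2][2] = 1

Step 1: pivot at (0,0) is -3.
  row1 ← row1 − (-4)·row0  ⇒  L[1][0]=-4, U row1=(0, -1, -1, -4)
  row2 ← row2 − (2)·row0  ⇒  L[2][0]=2, U row2=(0, 4, 1, 12)
  row3 ← row3 − (-3)·row0  ⇒  L[3][0]=-3, U row3=(0, -3, 3, -5)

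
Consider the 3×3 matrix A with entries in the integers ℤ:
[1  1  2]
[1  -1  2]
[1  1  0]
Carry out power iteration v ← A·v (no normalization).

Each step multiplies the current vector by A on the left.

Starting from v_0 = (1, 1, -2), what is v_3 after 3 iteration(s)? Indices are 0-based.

v_0 = (1, 1, -2).
v_1 = A·v_0 = (-2, -4, 2).
v_2 = A·v_1 = (-2, 6, -6).
v_3 = A·v_2 = (-8, -20, 4).

v_3 = (-8, -20, 4)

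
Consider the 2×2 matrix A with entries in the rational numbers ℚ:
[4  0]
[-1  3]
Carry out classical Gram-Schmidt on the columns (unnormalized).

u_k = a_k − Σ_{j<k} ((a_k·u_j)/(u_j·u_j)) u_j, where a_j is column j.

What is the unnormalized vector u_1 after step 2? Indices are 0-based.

u_1 = (12/17, 48/17)

Step 1: u_0 = a_0 = (4, -1).
Step 2: u_1 = a_1 − (-3/17)·u_0 = (12/17, 48/17).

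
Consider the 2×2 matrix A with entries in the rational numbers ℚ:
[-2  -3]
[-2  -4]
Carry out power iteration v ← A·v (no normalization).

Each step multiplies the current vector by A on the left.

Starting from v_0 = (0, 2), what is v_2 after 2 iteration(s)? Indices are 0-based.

v_2 = (36, 44)

v_0 = (0, 2).
v_1 = A·v_0 = (-6, -8).
v_2 = A·v_1 = (36, 44).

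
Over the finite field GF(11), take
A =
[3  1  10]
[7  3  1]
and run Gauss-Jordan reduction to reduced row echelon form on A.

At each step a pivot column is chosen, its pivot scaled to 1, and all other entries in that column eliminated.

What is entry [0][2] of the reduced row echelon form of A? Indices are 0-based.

pivot(0,0)=3: scale R0 → (1, 4, 7)
  clear (1,0): R1 −= (7)R0 → (0, 8, 7)
pivot(1,1)=8: scale R1 → (0, 1, 5)
  clear (0,1): R0 −= (4)R1 → (1, 0, 9)

M[0][2] = 9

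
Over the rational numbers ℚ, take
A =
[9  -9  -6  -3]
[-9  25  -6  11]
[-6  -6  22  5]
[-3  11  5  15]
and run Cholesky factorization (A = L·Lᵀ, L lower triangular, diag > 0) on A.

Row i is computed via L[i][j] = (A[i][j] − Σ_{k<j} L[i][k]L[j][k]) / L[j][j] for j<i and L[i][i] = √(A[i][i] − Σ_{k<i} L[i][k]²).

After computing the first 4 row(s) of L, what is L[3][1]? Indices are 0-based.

L[3][1] = 2

Step 1: L[0][0] = √(9) = 3.
  L[1][0] = (-9) / L[0][0] = -3.
Step 2: L[1][1] = √(16) = 4.
  L[2][0] = (-6) / L[0][0] = -2.
  L[2][1] = (-12) / L[1][1] = -3.
Step 3: L[2][2] = √(9) = 3.
  L[3][0] = (-3) / L[0][0] = -1.
  L[3][1] = (8) / L[1][1] = 2.
  L[3][2] = (9) / L[2][2] = 3.
Step 4: L[3][3] = √(1) = 1.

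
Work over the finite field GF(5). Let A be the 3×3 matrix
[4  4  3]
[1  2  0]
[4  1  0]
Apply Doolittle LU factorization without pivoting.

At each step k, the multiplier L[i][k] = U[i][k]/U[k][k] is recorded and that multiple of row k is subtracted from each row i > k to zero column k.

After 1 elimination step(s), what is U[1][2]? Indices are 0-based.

U[1][2] = 3

Step 1: pivot at (0,0) is 4.
  row1 ← row1 − (4)·row0  ⇒  L[1][0]=4, U row1=(0, 1, 3)
  row2 ← row2 − (1)·row0  ⇒  L[2][0]=1, U row2=(0, 2, 2)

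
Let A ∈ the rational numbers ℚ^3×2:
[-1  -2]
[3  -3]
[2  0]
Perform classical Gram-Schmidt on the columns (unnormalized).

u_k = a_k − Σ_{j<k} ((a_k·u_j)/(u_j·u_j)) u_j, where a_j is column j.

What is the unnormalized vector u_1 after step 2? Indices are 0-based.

Step 1: u_0 = a_0 = (-1, 3, 2).
Step 2: u_1 = a_1 − (-1/2)·u_0 = (-5/2, -3/2, 1).

u_1 = (-5/2, -3/2, 1)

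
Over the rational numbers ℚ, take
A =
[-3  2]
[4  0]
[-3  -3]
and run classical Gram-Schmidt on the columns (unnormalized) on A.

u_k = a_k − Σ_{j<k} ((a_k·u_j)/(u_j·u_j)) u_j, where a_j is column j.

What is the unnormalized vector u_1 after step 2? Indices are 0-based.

Step 1: u_0 = a_0 = (-3, 4, -3).
Step 2: u_1 = a_1 − (3/34)·u_0 = (77/34, -6/17, -93/34).

u_1 = (77/34, -6/17, -93/34)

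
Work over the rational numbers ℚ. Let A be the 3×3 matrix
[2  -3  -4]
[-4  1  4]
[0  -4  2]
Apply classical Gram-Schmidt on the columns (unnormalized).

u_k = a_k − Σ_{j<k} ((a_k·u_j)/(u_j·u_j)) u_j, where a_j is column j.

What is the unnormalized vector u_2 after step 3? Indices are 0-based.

u_2 = (-208/105, -104/105, 26/21)

Step 1: u_0 = a_0 = (2, -4, 0).
Step 2: u_1 = a_1 − (-1/2)·u_0 = (-2, -1, -4).
Step 3: u_2 = a_2 − (-6/5)·u_0 − (-4/21)·u_1 = (-208/105, -104/105, 26/21).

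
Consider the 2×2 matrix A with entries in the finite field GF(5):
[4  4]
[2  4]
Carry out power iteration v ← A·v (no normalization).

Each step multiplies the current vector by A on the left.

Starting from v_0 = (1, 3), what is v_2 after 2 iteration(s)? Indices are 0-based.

v_0 = (1, 3).
v_1 = A·v_0 = (1, 4).
v_2 = A·v_1 = (0, 3).

v_2 = (0, 3)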